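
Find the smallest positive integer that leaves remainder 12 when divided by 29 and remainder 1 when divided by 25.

476

Since 25·7 ≡ 1 (mod 29), take x = 1 + 25·((12−1)·7 mod 29) = 1 + 25·19 = 476.
Check: 476 mod 29 = 12, 476 mod 25 = 1.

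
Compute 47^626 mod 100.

By repeated squaring mod 100: 47^1≡47, 47^2≡9, 47^4≡81, 47^8≡61, 47^16≡21, 47^32≡41, 47^64≡81, 47^128≡61, 47^256≡21, 47^512≡41.
Since 626 = 2 + 16 + 32 + 64 + 512 in binary, 47^626 ≡ 9·21·41·81·41 ≡ 29 (mod 100).

29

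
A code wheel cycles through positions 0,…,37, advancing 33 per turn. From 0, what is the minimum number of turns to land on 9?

21

The inverse of 33 mod 38 is 15 (since 33·15 = 495 ≡ 1).
Multiplying both sides by 15: x ≡ 15·9 = 135 ≡ 21 (mod 38).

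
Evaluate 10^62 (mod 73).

By repeated squaring mod 73: 10^1≡10, 10^2≡27, 10^4≡72, 10^8≡1, 10^16≡1, 10^32≡1.
62 = 2 + 4 + 8 + 16 + 32, so 10^62 ≡ 27·72·1·1·1 ≡ 46 (mod 73).

46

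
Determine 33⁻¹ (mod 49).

49 = 1·33 + 16
33 = 2·16 + 1
16 = 16·1 + 0
Back-substituting gives 33·3 ≡ 1 (mod 49).

3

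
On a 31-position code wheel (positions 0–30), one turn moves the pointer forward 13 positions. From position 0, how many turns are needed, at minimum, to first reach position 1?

13·12 = 156 = 5·31 + 1, so 13⁻¹ ≡ 12 (mod 31).

12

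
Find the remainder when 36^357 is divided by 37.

36

By repeated squaring mod 37: 36^1≡36, 36^2≡1, 36^4≡1, 36^8≡1, 36^16≡1, 36^32≡1, 36^64≡1, 36^128≡1, 36^256≡1.
Since 357 = 1 + 4 + 32 + 64 + 256 in binary, 36^357 ≡ 36·1·1·1·1 ≡ 36 (mod 37).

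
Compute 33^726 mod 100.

By repeated squaring mod 100: 33^1≡33, 33^2≡89, 33^4≡21, 33^8≡41, 33^16≡81, 33^32≡61, 33^64≡21, 33^128≡41, 33^256≡81, 33^512≡61.
Since 726 = 2 + 4 + 16 + 64 + 128 + 512 in binary, 33^726 ≡ 89·21·81·21·41·61 ≡ 69 (mod 100).

69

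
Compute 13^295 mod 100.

57

Square-and-reduce mod 100: 13^1≡13, 13^2≡69, 13^4≡61, 13^8≡21, 13^16≡41, 13^32≡81, 13^64≡61, 13^128≡21, 13^256≡41.
295 = 1 + 2 + 4 + 32 + 256, so 13^295 ≡ 13·69·61·81·41 ≡ 57 (mod 100).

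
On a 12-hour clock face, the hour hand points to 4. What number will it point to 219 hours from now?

7

Dividing 219 by 12 gives quotient 18 and remainder 3.
4 + 3 → 7 on a 12-hour dial.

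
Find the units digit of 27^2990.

The units digit of 27^n cycles with period 4: 7, 9, 3, 1, …
2990 leaves remainder 2 on division by 4, so 27^2990 ends in 9.

9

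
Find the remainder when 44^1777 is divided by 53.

24

Square-and-reduce mod 53: 44^1≡44, 44^2≡28, 44^4≡42, 44^8≡15, 44^16≡13, 44^32≡10, 44^64≡47, 44^128≡36, 44^256≡24, 44^512≡46, 44^1024≡49.
1777 = 1 + 16 + 32 + 64 + 128 + 512 + 1024, so 44^1777 ≡ 44·13·10·47·36·46·49 ≡ 24 (mod 53).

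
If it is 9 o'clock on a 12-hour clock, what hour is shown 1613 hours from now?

1613 − 134·12 = 5, so 1613 ≡ 5 (mod 12).
9 + 5 → 2 on a 12-hour dial.

2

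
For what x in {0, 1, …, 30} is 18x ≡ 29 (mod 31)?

24

The inverse of 18 mod 31 is 19 (since 18·19 = 342 ≡ 1).
Multiplying both sides by 19: x ≡ 19·29 = 551 ≡ 24 (mod 31).
Check: 18·24 = 432 = 13·31 + 29.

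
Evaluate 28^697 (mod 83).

1

Square-and-reduce mod 83: 28^1≡28, 28^2≡37, 28^4≡41, 28^8≡21, 28^16≡26, 28^32≡12, 28^64≡61, 28^128≡69, 28^256≡30, 28^512≡70.
697 = 1 + 8 + 16 + 32 + 128 + 512, so 28^697 ≡ 28·21·26·12·69·70 ≡ 1 (mod 83).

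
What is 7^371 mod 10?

3

Last digits of 7^n: 7, 9, 3, 1 (period 4).
371 leaves remainder 3 on division by 4, so 7^371 ends in 3.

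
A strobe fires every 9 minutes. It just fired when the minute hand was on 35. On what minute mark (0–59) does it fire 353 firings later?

32

353·9 = 3177.
3177 = 52·60 + 57, so 3177 mod 60 = 57.
(35 + 57) mod 60 = 32.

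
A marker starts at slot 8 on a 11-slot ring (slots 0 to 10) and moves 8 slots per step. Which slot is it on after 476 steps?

476·8 = 3808.
3808 − 346·11 = 2, so 3808 ≡ 2 (mod 11).
(8 + 2) mod 11 = 10.

10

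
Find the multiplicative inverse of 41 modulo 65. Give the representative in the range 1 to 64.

46

41·46 = 1886 = 29·65 + 1, so 41⁻¹ ≡ 46 (mod 65).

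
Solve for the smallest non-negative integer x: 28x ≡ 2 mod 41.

3

28⁻¹ ≡ 22 (mod 41) because 28·22 = 616 = 15·41 + 1.
Multiplying both sides by 22: x ≡ 22·2 = 44 ≡ 3 (mod 41).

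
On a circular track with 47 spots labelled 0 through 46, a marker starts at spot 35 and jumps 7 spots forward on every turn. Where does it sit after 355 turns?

355·7 = 2485.
Dividing 2485 by 47 gives quotient 52 and remainder 41.
(35 + 41) mod 47 = 29.

29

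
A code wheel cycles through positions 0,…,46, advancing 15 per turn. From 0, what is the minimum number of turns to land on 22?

15⁻¹ ≡ 22 (mod 47) because 15·22 = 330 = 7·47 + 1.
So x ≡ 22·22 = 484 ≡ 14 (mod 47).
Check: 15·14 = 210 = 4·47 + 22.

14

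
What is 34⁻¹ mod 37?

37 = 1·34 + 3
34 = 11·3 + 1
3 = 3·1 + 0
Back-substituting gives 34·12 ≡ 1 (mod 37).

12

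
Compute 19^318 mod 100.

41

Successive squares of 19 mod 100: 19^1≡19, 19^2≡61, 19^4≡21, 19^8≡41, 19^16≡81, 19^32≡61, 19^64≡21, 19^128≡41, 19^256≡81.
Since 318 = 2 + 4 + 8 + 16 + 32 + 256 in binary, 19^318 ≡ 61·21·41·81·61·81 ≡ 41 (mod 100).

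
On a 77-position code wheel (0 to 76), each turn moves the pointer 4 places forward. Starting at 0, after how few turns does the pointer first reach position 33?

66

4⁻¹ ≡ 58 (mod 77) because 4·58 = 232 = 3·77 + 1.
Multiplying both sides by 58: x ≡ 58·33 = 1914 ≡ 66 (mod 77).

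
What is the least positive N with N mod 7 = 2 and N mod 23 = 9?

9

x ≡ 2 (mod 7) gives x ∈ {2, 9}.
The first of these with x mod 23 = 9 is 9.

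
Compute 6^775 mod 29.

4

By repeated squaring mod 29: 6^1≡6, 6^2≡7, 6^4≡20, 6^8≡23, 6^16≡7, 6^32≡20, 6^64≡23, 6^128≡7, 6^256≡20, 6^512≡23.
Since 775 = 1 + 2 + 4 + 256 + 512 in binary, 6^775 ≡ 6·7·20·20·23 ≡ 4 (mod 29).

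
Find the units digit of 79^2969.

9

Last digits of 9^n: 9, 1 (period 2).
2969 leaves remainder 1 on division by 2, so 79^2969 ends in 9.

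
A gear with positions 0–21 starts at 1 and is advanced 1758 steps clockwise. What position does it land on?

21

1758 − 79·22 = 20, so 1758 ≡ 20 (mod 22).
(1 + 20) mod 22 = 21.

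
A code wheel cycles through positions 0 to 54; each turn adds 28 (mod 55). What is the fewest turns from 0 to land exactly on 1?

55 = 1·28 + 27
28 = 1·27 + 1
27 = 27·1 + 0
Back-substituting gives 28·2 ≡ 1 (mod 55).

2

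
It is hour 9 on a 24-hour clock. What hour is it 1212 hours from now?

21

1212 = 50·24 + 12, so 1212 mod 24 = 12.
(9 + 12) mod 24 = 21.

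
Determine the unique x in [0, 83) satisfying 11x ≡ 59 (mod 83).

28

The inverse of 11 mod 83 is 68 (since 11·68 = 748 ≡ 1).
Multiplying both sides by 68: x ≡ 68·59 = 4012 ≡ 28 (mod 83).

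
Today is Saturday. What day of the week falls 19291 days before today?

19291 − 2755·7 = 6, so 19291 ≡ 6 (mod 7).
Saturday − 6 days → Sunday.

Sunday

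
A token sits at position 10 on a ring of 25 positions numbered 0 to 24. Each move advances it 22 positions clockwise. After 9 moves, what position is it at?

8

9·22 = 198.
198 = 7·25 + 23, so 198 mod 25 = 23.
(10 + 23) mod 25 = 8.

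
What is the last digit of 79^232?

Last digits of 9^n: 9, 1 (period 2).
232 mod 2 = 0, so the last digit matches 9^2 = 1.

1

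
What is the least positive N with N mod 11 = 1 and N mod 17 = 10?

78

x ≡ 1 (mod 11) gives x ∈ {1, 12, 23, 34, 45, 56, 67, 78}.
The first of these with x mod 17 = 10 is 78.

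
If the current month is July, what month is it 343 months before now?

December

343 = 28·12 + 7, so 343 mod 12 = 7.
July − 7 months → December.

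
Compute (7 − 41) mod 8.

6

41 mod 8 = 1 (since 5·8 = 40).
(7 − 1) mod 8 = 6.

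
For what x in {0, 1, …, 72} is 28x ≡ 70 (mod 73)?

39

28⁻¹ ≡ 60 (mod 73) because 28·60 = 1680 = 23·73 + 1.
Multiplying both sides by 60: x ≡ 60·70 = 4200 ≡ 39 (mod 73).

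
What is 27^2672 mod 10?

1

Powers of 7 mod 10 repeat with period 4: 7, 9, 3, 1.
2672 leaves remainder 0 on division by 4, so 27^2672 ends in 1.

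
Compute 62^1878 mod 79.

67

By repeated squaring mod 79: 62^1≡62, 62^2≡52, 62^4≡18, 62^8≡8, 62^16≡64, 62^32≡67, 62^64≡65, 62^128≡38, 62^256≡22, 62^512≡10, 62^1024≡21.
1878 = 2 + 4 + 16 + 64 + 256 + 512 + 1024, so 62^1878 ≡ 52·18·64·65·22·10·21 ≡ 67 (mod 79).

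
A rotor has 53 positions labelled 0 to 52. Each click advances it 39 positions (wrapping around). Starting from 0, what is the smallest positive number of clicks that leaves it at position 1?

53 = 1·39 + 14
39 = 2·14 + 11
14 = 1·11 + 3
11 = 3·3 + 2
3 = 1·2 + 1
2 = 2·1 + 0
Back-substituting gives 39·34 ≡ 1 (mod 53).

34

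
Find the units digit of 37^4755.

The units digit of 37^n cycles with period 4: 7, 9, 3, 1, …
4755 mod 4 = 3, so the last digit matches 7^3 = 3.

3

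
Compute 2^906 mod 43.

Successive squares of 2 mod 43: 2^1≡2, 2^2≡4, 2^4≡16, 2^8≡41, 2^16≡4, 2^32≡16, 2^64≡41, 2^128≡4, 2^256≡16, 2^512≡41.
906 = 2 + 8 + 128 + 256 + 512, so 2^906 ≡ 4·41·4·16·41 ≡ 35 (mod 43).

35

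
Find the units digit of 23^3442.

Last digits of 3^n: 3, 9, 7, 1 (period 4).
3442 mod 4 = 2, so the last digit matches 3^2 = 9.

9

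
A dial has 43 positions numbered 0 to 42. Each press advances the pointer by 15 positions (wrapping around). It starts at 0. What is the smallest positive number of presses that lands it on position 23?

13

15⁻¹ ≡ 23 (mod 43) because 15·23 = 345 = 8·43 + 1.
So x ≡ 23·23 = 529 ≡ 13 (mod 43).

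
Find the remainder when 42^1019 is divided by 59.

23

By repeated squaring mod 59: 42^1≡42, 42^2≡53, 42^4≡36, 42^8≡57, 42^16≡4, 42^32≡16, 42^64≡20, 42^128≡46, 42^256≡51, 42^512≡5.
Since 1019 = 1 + 2 + 8 + 16 + 32 + 64 + 128 + 256 + 512 in binary, 42^1019 ≡ 42·53·57·4·16·20·46·51·5 ≡ 23 (mod 59).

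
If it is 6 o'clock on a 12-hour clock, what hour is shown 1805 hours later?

11

Dividing 1805 by 12 gives quotient 150 and remainder 5.
6 + 5 → 11 on a 12-hour dial.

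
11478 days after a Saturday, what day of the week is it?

Thursday

11478 mod 7 = 5 (since 1639·7 = 11473).
Saturday + 5 days → Thursday.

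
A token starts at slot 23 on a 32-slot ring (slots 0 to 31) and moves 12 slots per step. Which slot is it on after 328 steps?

328·12 = 3936.
3936 = 123·32 + 0, so 3936 mod 32 = 0.
(23 + 0) mod 32 = 23.

23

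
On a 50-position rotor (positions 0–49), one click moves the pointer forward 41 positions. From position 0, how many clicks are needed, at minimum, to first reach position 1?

11

41·11 = 451 = 9·50 + 1, so 41⁻¹ ≡ 11 (mod 50).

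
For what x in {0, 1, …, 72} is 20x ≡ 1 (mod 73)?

11

20⁻¹ ≡ 11 (mod 73) because 20·11 = 220 = 3·73 + 1.
So x ≡ 11·1 = 11 ≡ 11 (mod 73).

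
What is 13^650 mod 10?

9

Powers of 3 mod 10 repeat with period 4: 3, 9, 7, 1.
650 leaves remainder 2 on division by 4, so 13^650 ends in 9.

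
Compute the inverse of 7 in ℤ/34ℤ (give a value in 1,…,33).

34 = 4·7 + 6
7 = 1·6 + 1
6 = 6·1 + 0
Back-substituting gives 7·5 ≡ 1 (mod 34).

5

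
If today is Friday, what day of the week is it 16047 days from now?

Monday

16047 = 2292·7 + 3, so 16047 mod 7 = 3.
Friday + 3 days → Monday.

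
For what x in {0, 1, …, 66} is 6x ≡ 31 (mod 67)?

61

The inverse of 6 mod 67 is 56 (since 6·56 = 336 ≡ 1).
So x ≡ 56·31 = 1736 ≡ 61 (mod 67).
Check: 6·61 = 366 = 5·67 + 31.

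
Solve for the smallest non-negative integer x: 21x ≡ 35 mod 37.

The inverse of 21 mod 37 is 30 (since 21·30 = 630 ≡ 1).
Multiplying both sides by 30: x ≡ 30·35 = 1050 ≡ 14 (mod 37).

14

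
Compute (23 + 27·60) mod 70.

27·60 = 1620.
1620 mod 70 = 10 (since 23·70 = 1610).
(23 + 10) mod 70 = 33.

33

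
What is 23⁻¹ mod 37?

29

37 = 1·23 + 14
23 = 1·14 + 9
14 = 1·9 + 5
9 = 1·5 + 4
5 = 1·4 + 1
4 = 4·1 + 0
Back-substituting gives 23·29 ≡ 1 (mod 37).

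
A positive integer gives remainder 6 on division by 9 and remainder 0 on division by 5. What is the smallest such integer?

x ≡ 0 (mod 5) gives x ∈ {0, 5, 10, 15}.
The first of these with x mod 9 = 6 is 15.

15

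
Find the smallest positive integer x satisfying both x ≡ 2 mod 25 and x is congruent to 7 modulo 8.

127

x ≡ 7 (mod 8) gives x ∈ {7, 15, 23, 31, 39, 47, 55, 63, …}.
The first of these with x mod 25 = 2 is 127.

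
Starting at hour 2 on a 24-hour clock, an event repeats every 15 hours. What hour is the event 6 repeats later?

20

6·15 = 90.
90 = 3·24 + 18, so 90 mod 24 = 18.
(2 + 18) mod 24 = 20.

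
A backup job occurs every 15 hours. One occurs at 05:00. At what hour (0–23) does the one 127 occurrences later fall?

14

127·15 = 1905.
1905 mod 24 = 9 (since 79·24 = 1896).
(5 + 9) mod 24 = 14.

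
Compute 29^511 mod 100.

By repeated squaring mod 100: 29^1≡29, 29^2≡41, 29^4≡81, 29^8≡61, 29^16≡21, 29^32≡41, 29^64≡81, 29^128≡61, 29^256≡21.
Since 511 = 1 + 2 + 4 + 8 + 16 + 32 + 64 + 128 + 256 in binary, 29^511 ≡ 29·41·81·61·21·41·81·61·21 ≡ 29 (mod 100).

29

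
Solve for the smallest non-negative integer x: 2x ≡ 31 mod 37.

2⁻¹ ≡ 19 (mod 37) because 2·19 = 38 = 1·37 + 1.
So x ≡ 19·31 = 589 ≡ 34 (mod 37).
Check: 2·34 = 68 = 1·37 + 31.

34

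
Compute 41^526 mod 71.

By repeated squaring mod 71: 41^1≡41, 41^2≡48, 41^4≡32, 41^8≡30, 41^16≡48, 41^32≡32, 41^64≡30, 41^128≡48, 41^256≡32, 41^512≡30.
Since 526 = 2 + 4 + 8 + 512 in binary, 41^526 ≡ 48·32·30·30 ≡ 30 (mod 71).

30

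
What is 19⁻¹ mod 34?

34 = 1·19 + 15
19 = 1·15 + 4
15 = 3·4 + 3
4 = 1·3 + 1
3 = 3·1 + 0
Back-substituting gives 19·9 ≡ 1 (mod 34).

9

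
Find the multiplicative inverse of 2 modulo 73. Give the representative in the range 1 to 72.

37

73 = 36·2 + 1
2 = 2·1 + 0
Back-substituting gives 2·37 ≡ 1 (mod 73).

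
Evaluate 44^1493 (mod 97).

By repeated squaring mod 97: 44^1≡44, 44^2≡93, 44^4≡16, 44^8≡62, 44^16≡61, 44^32≡35, 44^64≡61, 44^128≡35, 44^256≡61, 44^512≡35, 44^1024≡61.
Since 1493 = 1 + 4 + 16 + 64 + 128 + 256 + 1024 in binary, 44^1493 ≡ 44·16·61·61·35·61·61 ≡ 25 (mod 97).

25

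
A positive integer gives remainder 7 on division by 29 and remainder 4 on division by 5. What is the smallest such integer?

94

x ≡ 4 (mod 5) gives x ∈ {4, 9, 14, 19, 24, 29, 34, 39, …}.
The first of these with x mod 29 = 7 is 94.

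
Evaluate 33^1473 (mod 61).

By repeated squaring mod 61: 33^1≡33, 33^2≡52, 33^4≡20, 33^8≡34, 33^16≡58, 33^32≡9, 33^64≡20, 33^128≡34, 33^256≡58, 33^512≡9, 33^1024≡20.
1473 = 1 + 64 + 128 + 256 + 1024, so 33^1473 ≡ 33·20·34·58·20 ≡ 53 (mod 61).

53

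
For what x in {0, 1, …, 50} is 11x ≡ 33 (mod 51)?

3

The inverse of 11 mod 51 is 14 (since 11·14 = 154 ≡ 1).
So x ≡ 14·33 = 462 ≡ 3 (mod 51).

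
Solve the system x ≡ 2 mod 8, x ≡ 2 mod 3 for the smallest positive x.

2

Since 3·3 ≡ 1 (mod 8), take x = 2 + 3·((2−2)·3 mod 8) = 2 + 3·0 = 2.
Check: 2 mod 8 = 2, 2 mod 3 = 2.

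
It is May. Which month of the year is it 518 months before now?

March

Dividing 518 by 12 gives quotient 43 and remainder 2.
May − 2 months → March.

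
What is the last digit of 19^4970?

Last digits of 9^n: 9, 1 (period 2).
4970 mod 2 = 0, so the last digit matches 9^2 = 1.

1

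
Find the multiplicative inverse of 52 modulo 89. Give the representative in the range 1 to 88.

12

89 = 1·52 + 37
52 = 1·37 + 15
37 = 2·15 + 7
15 = 2·7 + 1
7 = 7·1 + 0
Back-substituting gives 52·12 ≡ 1 (mod 89).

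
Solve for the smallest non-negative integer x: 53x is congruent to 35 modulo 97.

94

The inverse of 53 mod 97 is 11 (since 53·11 = 583 ≡ 1).
Multiplying both sides by 11: x ≡ 11·35 = 385 ≡ 94 (mod 97).
Check: 53·94 = 4982 = 51·97 + 35.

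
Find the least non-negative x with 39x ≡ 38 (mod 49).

6

39⁻¹ ≡ 44 (mod 49) because 39·44 = 1716 = 35·49 + 1.
Multiplying both sides by 44: x ≡ 44·38 = 1672 ≡ 6 (mod 49).
Check: 39·6 = 234 = 4·49 + 38.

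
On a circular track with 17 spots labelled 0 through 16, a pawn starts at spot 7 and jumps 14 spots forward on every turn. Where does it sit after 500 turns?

500·14 = 7000.
7000 − 411·17 = 13, so 7000 ≡ 13 (mod 17).
(7 + 13) mod 17 = 3.

3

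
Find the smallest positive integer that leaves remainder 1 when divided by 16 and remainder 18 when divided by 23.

225

Since 23·7 ≡ 1 (mod 16), take x = 18 + 23·((1−18)·7 mod 16) = 18 + 23·9 = 225.
Check: 225 mod 16 = 1, 225 mod 23 = 18.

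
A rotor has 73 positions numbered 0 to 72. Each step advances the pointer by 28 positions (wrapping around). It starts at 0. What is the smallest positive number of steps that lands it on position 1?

28⁻¹ ≡ 60 (mod 73) because 28·60 = 1680 = 23·73 + 1.
So x ≡ 60·1 = 60 ≡ 60 (mod 73).

60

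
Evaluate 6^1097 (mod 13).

Square-and-reduce mod 13: 6^1≡6, 6^2≡10, 6^4≡9, 6^8≡3, 6^16≡9, 6^32≡3, 6^64≡9, 6^128≡3, 6^256≡9, 6^512≡3, 6^1024≡9.
1097 = 1 + 8 + 64 + 1024, so 6^1097 ≡ 6·3·9·9 ≡ 2 (mod 13).

2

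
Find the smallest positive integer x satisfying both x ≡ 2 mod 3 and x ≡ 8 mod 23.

8

x ≡ 2 (mod 3) gives x ∈ {2, 5, 8}.
The first of these with x mod 23 = 8 is 8.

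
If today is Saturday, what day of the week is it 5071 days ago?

5071 − 724·7 = 3, so 5071 ≡ 3 (mod 7).
Saturday − 3 days → Wednesday.

Wednesday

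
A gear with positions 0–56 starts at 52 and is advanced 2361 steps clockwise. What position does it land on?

2361 = 41·57 + 24, so 2361 mod 57 = 24.
(52 + 24) mod 57 = 19.

19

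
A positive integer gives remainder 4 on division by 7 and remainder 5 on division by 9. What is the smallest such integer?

32

x ≡ 4 (mod 7) gives x ∈ {4, 11, 18, 25, 32}.
The first of these with x mod 9 = 5 is 32.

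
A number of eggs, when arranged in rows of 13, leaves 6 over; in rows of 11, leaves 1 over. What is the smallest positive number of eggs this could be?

x ≡ 1 (mod 11) gives x ∈ {1, 12, 23, 34, 45}.
The first of these with x mod 13 = 6 is 45.

45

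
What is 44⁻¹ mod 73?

5

44·5 = 220 = 3·73 + 1, so 44⁻¹ ≡ 5 (mod 73).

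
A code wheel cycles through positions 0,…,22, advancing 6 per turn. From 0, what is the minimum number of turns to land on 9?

13

The inverse of 6 mod 23 is 4 (since 6·4 = 24 ≡ 1).
Multiplying both sides by 4: x ≡ 4·9 = 36 ≡ 13 (mod 23).
Check: 6·13 = 78 = 3·23 + 9.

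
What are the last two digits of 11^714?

Successive squares of 11 mod 100: 11^1≡11, 11^2≡21, 11^4≡41, 11^8≡81, 11^16≡61, 11^32≡21, 11^64≡41, 11^128≡81, 11^256≡61, 11^512≡21.
Since 714 = 2 + 8 + 64 + 128 + 512 in binary, 11^714 ≡ 21·81·41·81·21 ≡ 41 (mod 100).

41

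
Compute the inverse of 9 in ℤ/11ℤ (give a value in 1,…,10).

5

9·5 = 45 = 4·11 + 1, so 9⁻¹ ≡ 5 (mod 11).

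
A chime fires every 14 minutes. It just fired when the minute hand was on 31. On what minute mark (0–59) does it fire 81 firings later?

25

81·14 = 1134.
Dividing 1134 by 60 gives quotient 18 and remainder 54.
(31 + 54) mod 60 = 25.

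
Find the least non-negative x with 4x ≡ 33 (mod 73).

4⁻¹ ≡ 55 (mod 73) because 4·55 = 220 = 3·73 + 1.
So x ≡ 55·33 = 1815 ≡ 63 (mod 73).
Check: 4·63 = 252 = 3·73 + 33.

63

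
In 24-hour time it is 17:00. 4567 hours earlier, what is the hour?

4567 mod 24 = 7 (since 190·24 = 4560).
(17 − 7) mod 24 = 10.

10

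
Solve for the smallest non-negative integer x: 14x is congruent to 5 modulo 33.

31

The inverse of 14 mod 33 is 26 (since 14·26 = 364 ≡ 1).
So x ≡ 26·5 = 130 ≡ 31 (mod 33).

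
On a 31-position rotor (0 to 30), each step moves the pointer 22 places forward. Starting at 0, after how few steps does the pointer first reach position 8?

The inverse of 22 mod 31 is 24 (since 22·24 = 528 ≡ 1).
So x ≡ 24·8 = 192 ≡ 6 (mod 31).

6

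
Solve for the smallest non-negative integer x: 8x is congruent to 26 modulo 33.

28

The inverse of 8 mod 33 is 29 (since 8·29 = 232 ≡ 1).
So x ≡ 29·26 = 754 ≡ 28 (mod 33).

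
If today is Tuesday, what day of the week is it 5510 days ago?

5510 mod 7 = 1 (since 787·7 = 5509).
Tuesday − 1 day → Monday.

Monday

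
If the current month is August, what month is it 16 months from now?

December

Dividing 16 by 12 gives quotient 1 and remainder 4.
August + 4 months → December.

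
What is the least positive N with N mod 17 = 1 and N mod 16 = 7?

103

Since 16·16 ≡ 1 (mod 17), take x = 7 + 16·((1−7)·16 mod 17) = 7 + 16·6 = 103.
Check: 103 mod 17 = 1, 103 mod 16 = 7.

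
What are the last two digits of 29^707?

09

Square-and-reduce mod 100: 29^1≡29, 29^2≡41, 29^4≡81, 29^8≡61, 29^16≡21, 29^32≡41, 29^64≡81, 29^128≡61, 29^256≡21, 29^512≡41.
Since 707 = 1 + 2 + 64 + 128 + 512 in binary, 29^707 ≡ 29·41·81·61·41 ≡ 9 (mod 100).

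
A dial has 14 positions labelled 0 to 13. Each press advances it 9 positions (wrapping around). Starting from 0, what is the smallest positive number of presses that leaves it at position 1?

11

14 = 1·9 + 5
9 = 1·5 + 4
5 = 1·4 + 1
4 = 4·1 + 0
Back-substituting gives 9·11 ≡ 1 (mod 14).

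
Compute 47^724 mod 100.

81

Square-and-reduce mod 100: 47^1≡47, 47^2≡9, 47^4≡81, 47^8≡61, 47^16≡21, 47^32≡41, 47^64≡81, 47^128≡61, 47^256≡21, 47^512≡41.
Since 724 = 4 + 16 + 64 + 128 + 512 in binary, 47^724 ≡ 81·21·81·61·41 ≡ 81 (mod 100).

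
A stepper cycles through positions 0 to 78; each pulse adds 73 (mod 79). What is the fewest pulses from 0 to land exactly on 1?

13

73·13 = 949 = 12·79 + 1, so 73⁻¹ ≡ 13 (mod 79).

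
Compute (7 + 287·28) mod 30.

287·28 = 8036.
8036 mod 30 = 26 (since 267·30 = 8010).
(7 + 26) mod 30 = 3.

3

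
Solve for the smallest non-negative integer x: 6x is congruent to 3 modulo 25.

The inverse of 6 mod 25 is 21 (since 6·21 = 126 ≡ 1).
So x ≡ 21·3 = 63 ≡ 13 (mod 25).

13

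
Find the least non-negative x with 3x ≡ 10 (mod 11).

3⁻¹ ≡ 4 (mod 11) because 3·4 = 12 = 1·11 + 1.
Multiplying both sides by 4: x ≡ 4·10 = 40 ≡ 7 (mod 11).

7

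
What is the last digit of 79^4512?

1

The units digit of 79^n cycles with period 2: 9, 1, …
4512 leaves remainder 0 on division by 2, so 79^4512 ends in 1.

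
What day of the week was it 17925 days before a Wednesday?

Friday

17925 mod 7 = 5 (since 2560·7 = 17920).
Wednesday − 5 days → Friday.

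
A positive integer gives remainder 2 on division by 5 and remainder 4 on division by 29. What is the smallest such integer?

62

x ≡ 2 (mod 5) gives x ∈ {2, 7, 12, 17, 22, 27, 32, 37, …}.
The first of these with x mod 29 = 4 is 62.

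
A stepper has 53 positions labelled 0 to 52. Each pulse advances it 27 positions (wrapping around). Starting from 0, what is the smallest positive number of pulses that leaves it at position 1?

53 = 1·27 + 26
27 = 1·26 + 1
26 = 26·1 + 0
Back-substituting gives 27·2 ≡ 1 (mod 53).

2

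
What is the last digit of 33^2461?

3

Last digits of 3^n: 3, 9, 7, 1 (period 4).
2461 mod 4 = 1, so the last digit matches 3^1 = 3.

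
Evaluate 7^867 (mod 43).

42

Successive squares of 7 mod 43: 7^1≡7, 7^2≡6, 7^4≡36, 7^8≡6, 7^16≡36, 7^32≡6, 7^64≡36, 7^128≡6, 7^256≡36, 7^512≡6.
Since 867 = 1 + 2 + 32 + 64 + 256 + 512 in binary, 7^867 ≡ 7·6·6·36·36·6 ≡ 42 (mod 43).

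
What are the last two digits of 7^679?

Square-and-reduce mod 100: 7^1≡7, 7^2≡49, 7^4≡1, 7^8≡1, 7^16≡1, 7^32≡1, 7^64≡1, 7^128≡1, 7^256≡1, 7^512≡1.
Since 679 = 1 + 2 + 4 + 32 + 128 + 512 in binary, 7^679 ≡ 7·49·1·1·1·1 ≡ 43 (mod 100).

43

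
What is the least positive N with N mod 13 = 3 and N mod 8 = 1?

x ≡ 1 (mod 8) gives x ∈ {1, 9, 17, 25, 33, 41, 49, 57, …}.
The first of these with x mod 13 = 3 is 81.

81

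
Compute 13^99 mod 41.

22

By repeated squaring mod 41: 13^1≡13, 13^2≡5, 13^4≡25, 13^8≡10, 13^16≡18, 13^32≡37, 13^64≡16.
99 = 1 + 2 + 32 + 64, so 13^99 ≡ 13·5·37·16 ≡ 22 (mod 41).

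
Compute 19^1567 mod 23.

11

Square-and-reduce mod 23: 19^1≡19, 19^2≡16, 19^4≡3, 19^8≡9, 19^16≡12, 19^32≡6, 19^64≡13, 19^128≡8, 19^256≡18, 19^512≡2, 19^1024≡4.
Since 1567 = 1 + 2 + 4 + 8 + 16 + 512 + 1024 in binary, 19^1567 ≡ 19·16·3·9·12·2·4 ≡ 11 (mod 23).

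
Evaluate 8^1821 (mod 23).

13

By repeated squaring mod 23: 8^1≡8, 8^2≡18, 8^4≡2, 8^8≡4, 8^16≡16, 8^32≡3, 8^64≡9, 8^128≡12, 8^256≡6, 8^512≡13, 8^1024≡8.
1821 = 1 + 4 + 8 + 16 + 256 + 512 + 1024, so 8^1821 ≡ 8·2·4·16·6·13·8 ≡ 13 (mod 23).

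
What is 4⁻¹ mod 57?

43

4·43 = 172 = 3·57 + 1, so 4⁻¹ ≡ 43 (mod 57).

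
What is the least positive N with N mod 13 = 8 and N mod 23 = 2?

255

x ≡ 8 (mod 13) gives x ∈ {8, 21, 34, 47, 60, 73, 86, 99, …}.
The first of these with x mod 23 = 2 is 255.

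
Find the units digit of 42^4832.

Powers of 2 mod 10 repeat with period 4: 2, 4, 8, 6.
4832 mod 4 = 0, so the last digit matches 2^4 = 6.

6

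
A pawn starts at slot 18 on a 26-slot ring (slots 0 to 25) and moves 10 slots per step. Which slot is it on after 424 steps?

424·10 = 4240.
4240 − 163·26 = 2, so 4240 ≡ 2 (mod 26).
(18 + 2) mod 26 = 20.

20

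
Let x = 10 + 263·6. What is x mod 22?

4

263·6 = 1578.
1578 − 71·22 = 16, so 1578 ≡ 16 (mod 22).
(10 + 16) mod 22 = 4.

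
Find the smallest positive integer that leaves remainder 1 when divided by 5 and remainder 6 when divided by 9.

6

Since 9·4 ≡ 1 (mod 5), take x = 6 + 9·((1−6)·4 mod 5) = 6 + 9·0 = 6.
Check: 6 mod 5 = 1, 6 mod 9 = 6.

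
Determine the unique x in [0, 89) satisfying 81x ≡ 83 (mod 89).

23

The inverse of 81 mod 89 is 11 (since 81·11 = 891 ≡ 1).
So x ≡ 11·83 = 913 ≡ 23 (mod 89).
Check: 81·23 = 1863 = 20·89 + 83.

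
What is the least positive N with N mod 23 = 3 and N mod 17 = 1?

x ≡ 1 (mod 17) gives x ∈ {1, 18, 35, 52, 69, 86, 103, 120, …}.
The first of these with x mod 23 = 3 is 256.

256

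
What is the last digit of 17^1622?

The units digit of 17^n cycles with period 4: 7, 9, 3, 1, …
1622 leaves remainder 2 on division by 4, so 17^1622 ends in 9.

9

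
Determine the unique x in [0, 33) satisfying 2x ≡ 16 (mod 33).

8

2⁻¹ ≡ 17 (mod 33) because 2·17 = 34 = 1·33 + 1.
So x ≡ 17·16 = 272 ≡ 8 (mod 33).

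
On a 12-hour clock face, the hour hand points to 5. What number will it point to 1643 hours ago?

1643 − 136·12 = 11, so 1643 ≡ 11 (mod 12).
5 − 11 → 6 on a 12-hour dial.

6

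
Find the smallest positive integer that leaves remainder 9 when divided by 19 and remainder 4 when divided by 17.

x ≡ 4 (mod 17) gives x ∈ {4, 21, 38, 55, 72, 89, 106, 123}.
The first of these with x mod 19 = 9 is 123.

123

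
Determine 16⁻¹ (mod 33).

31

33 = 2·16 + 1
16 = 16·1 + 0
Back-substituting gives 16·31 ≡ 1 (mod 33).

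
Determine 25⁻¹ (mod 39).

25

39 = 1·25 + 14
25 = 1·14 + 11
14 = 1·11 + 3
11 = 3·3 + 2
3 = 1·2 + 1
2 = 2·1 + 0
Back-substituting gives 25·25 ≡ 1 (mod 39).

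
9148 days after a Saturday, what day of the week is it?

Dividing 9148 by 7 gives quotient 1306 and remainder 6.
Saturday + 6 days → Friday.

Friday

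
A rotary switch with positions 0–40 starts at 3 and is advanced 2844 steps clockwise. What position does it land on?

Dividing 2844 by 41 gives quotient 69 and remainder 15.
(3 + 15) mod 41 = 18.

18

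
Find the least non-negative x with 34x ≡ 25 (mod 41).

34⁻¹ ≡ 35 (mod 41) because 34·35 = 1190 = 29·41 + 1.
Multiplying both sides by 35: x ≡ 35·25 = 875 ≡ 14 (mod 41).

14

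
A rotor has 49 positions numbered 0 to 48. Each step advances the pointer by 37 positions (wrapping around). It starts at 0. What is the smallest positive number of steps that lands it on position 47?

The inverse of 37 mod 49 is 4 (since 37·4 = 148 ≡ 1).
Multiplying both sides by 4: x ≡ 4·47 = 188 ≡ 41 (mod 49).

41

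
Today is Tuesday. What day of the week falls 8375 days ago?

8375 = 1196·7 + 3, so 8375 mod 7 = 3.
Tuesday − 3 days → Saturday.

Saturday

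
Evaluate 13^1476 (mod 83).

1

By repeated squaring mod 83: 13^1≡13, 13^2≡3, 13^4≡9, 13^8≡81, 13^16≡4, 13^32≡16, 13^64≡7, 13^128≡49, 13^256≡77, 13^512≡36, 13^1024≡51.
Since 1476 = 4 + 64 + 128 + 256 + 1024 in binary, 13^1476 ≡ 9·7·49·77·51 ≡ 1 (mod 83).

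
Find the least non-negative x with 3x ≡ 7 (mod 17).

8

The inverse of 3 mod 17 is 6 (since 3·6 = 18 ≡ 1).
Multiplying both sides by 6: x ≡ 6·7 = 42 ≡ 8 (mod 17).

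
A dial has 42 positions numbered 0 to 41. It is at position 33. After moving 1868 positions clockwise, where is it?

11

1868 = 44·42 + 20, so 1868 mod 42 = 20.
(33 + 20) mod 42 = 11.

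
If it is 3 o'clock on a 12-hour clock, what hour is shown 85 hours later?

4

Dividing 85 by 12 gives quotient 7 and remainder 1.
3 + 1 → 4 on a 12-hour dial.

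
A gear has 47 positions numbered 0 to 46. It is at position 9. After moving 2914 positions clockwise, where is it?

2914 = 62·47 + 0, so 2914 mod 47 = 0.
(9 + 0) mod 47 = 9.

9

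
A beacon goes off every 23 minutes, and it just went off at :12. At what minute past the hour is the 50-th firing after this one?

22

50·23 = 1150.
1150 mod 60 = 10 (since 19·60 = 1140).
(12 + 10) mod 60 = 22.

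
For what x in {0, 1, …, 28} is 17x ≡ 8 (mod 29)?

17⁻¹ ≡ 12 (mod 29) because 17·12 = 204 = 7·29 + 1.
So x ≡ 12·8 = 96 ≡ 9 (mod 29).
Check: 17·9 = 153 = 5·29 + 8.

9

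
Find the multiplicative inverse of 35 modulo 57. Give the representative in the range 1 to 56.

44

57 = 1·35 + 22
35 = 1·22 + 13
22 = 1·13 + 9
13 = 1·9 + 4
9 = 2·4 + 1
4 = 4·1 + 0
Back-substituting gives 35·44 ≡ 1 (mod 57).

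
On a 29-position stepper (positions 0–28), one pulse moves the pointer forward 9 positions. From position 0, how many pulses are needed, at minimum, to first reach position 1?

13

9·13 = 117 = 4·29 + 1, so 9⁻¹ ≡ 13 (mod 29).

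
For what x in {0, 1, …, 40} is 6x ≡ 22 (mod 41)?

6⁻¹ ≡ 7 (mod 41) because 6·7 = 42 = 1·41 + 1.
Multiplying both sides by 7: x ≡ 7·22 = 154 ≡ 31 (mod 41).

31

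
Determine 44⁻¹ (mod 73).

73 = 1·44 + 29
44 = 1·29 + 15
29 = 1·15 + 14
15 = 1·14 + 1
14 = 14·1 + 0
Back-substituting gives 44·5 ≡ 1 (mod 73).

5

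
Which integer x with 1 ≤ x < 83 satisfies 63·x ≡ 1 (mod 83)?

29

83 = 1·63 + 20
63 = 3·20 + 3
20 = 6·3 + 2
3 = 1·2 + 1
2 = 2·1 + 0
Back-substituting gives 63·29 ≡ 1 (mod 83).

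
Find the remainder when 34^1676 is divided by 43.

Successive squares of 34 mod 43: 34^1≡34, 34^2≡38, 34^4≡25, 34^8≡23, 34^16≡13, 34^32≡40, 34^64≡9, 34^128≡38, 34^256≡25, 34^512≡23, 34^1024≡13.
Since 1676 = 4 + 8 + 128 + 512 + 1024 in binary, 34^1676 ≡ 25·23·38·23·13 ≡ 31 (mod 43).

31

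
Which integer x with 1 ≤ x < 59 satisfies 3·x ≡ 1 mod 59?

3·20 = 60 = 1·59 + 1, so 3⁻¹ ≡ 20 (mod 59).

20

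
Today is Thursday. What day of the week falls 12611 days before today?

12611 = 1801·7 + 4, so 12611 mod 7 = 4.
Thursday − 4 days → Sunday.

Sunday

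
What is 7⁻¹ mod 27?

4

7·4 = 28 = 1·27 + 1, so 7⁻¹ ≡ 4 (mod 27).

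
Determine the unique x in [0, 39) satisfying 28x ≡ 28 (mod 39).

28⁻¹ ≡ 7 (mod 39) because 28·7 = 196 = 5·39 + 1.
So x ≡ 7·28 = 196 ≡ 1 (mod 39).

1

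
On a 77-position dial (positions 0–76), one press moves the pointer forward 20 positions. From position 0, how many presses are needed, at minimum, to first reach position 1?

27

20·27 = 540 = 7·77 + 1, so 20⁻¹ ≡ 27 (mod 77).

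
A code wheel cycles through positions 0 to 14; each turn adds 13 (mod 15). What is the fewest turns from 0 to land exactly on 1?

13·7 = 91 = 6·15 + 1, so 13⁻¹ ≡ 7 (mod 15).

7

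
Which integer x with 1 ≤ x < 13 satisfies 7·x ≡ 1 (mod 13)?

2

7·2 = 14 = 1·13 + 1, so 7⁻¹ ≡ 2 (mod 13).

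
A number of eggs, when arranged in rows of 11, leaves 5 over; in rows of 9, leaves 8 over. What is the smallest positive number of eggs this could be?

Since 9·5 ≡ 1 (mod 11), take x = 8 + 9·((5−8)·5 mod 11) = 8 + 9·7 = 71.
Check: 71 mod 11 = 5, 71 mod 9 = 8.

71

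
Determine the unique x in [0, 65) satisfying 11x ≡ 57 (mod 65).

11⁻¹ ≡ 6 (mod 65) because 11·6 = 66 = 1·65 + 1.
Multiplying both sides by 6: x ≡ 6·57 = 342 ≡ 17 (mod 65).
Check: 11·17 = 187 = 2·65 + 57.

17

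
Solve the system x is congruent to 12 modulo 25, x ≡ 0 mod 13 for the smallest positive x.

x ≡ 0 (mod 13) gives x ∈ {0, 13, 26, 39, 52, 65, 78, 91, …}.
The first of these with x mod 25 = 12 is 312.

312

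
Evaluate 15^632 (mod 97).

16

By repeated squaring mod 97: 15^1≡15, 15^2≡31, 15^4≡88, 15^8≡81, 15^16≡62, 15^32≡61, 15^64≡35, 15^128≡61, 15^256≡35, 15^512≡61.
632 = 8 + 16 + 32 + 64 + 512, so 15^632 ≡ 81·62·61·35·61 ≡ 16 (mod 97).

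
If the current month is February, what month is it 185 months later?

185 mod 12 = 5 (since 15·12 = 180).
February + 5 months → July.

July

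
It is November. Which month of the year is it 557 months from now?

557 − 46·12 = 5, so 557 ≡ 5 (mod 12).
November + 5 months → April.

April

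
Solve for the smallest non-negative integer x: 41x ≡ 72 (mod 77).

75

41⁻¹ ≡ 62 (mod 77) because 41·62 = 2542 = 33·77 + 1.
So x ≡ 62·72 = 4464 ≡ 75 (mod 77).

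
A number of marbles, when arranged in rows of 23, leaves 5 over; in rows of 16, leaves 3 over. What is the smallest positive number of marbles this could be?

x ≡ 3 (mod 16) gives x ∈ {3, 19, 35, 51}.
The first of these with x mod 23 = 5 is 51.

51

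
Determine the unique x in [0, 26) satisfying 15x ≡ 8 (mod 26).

4

15⁻¹ ≡ 7 (mod 26) because 15·7 = 105 = 4·26 + 1.
So x ≡ 7·8 = 56 ≡ 4 (mod 26).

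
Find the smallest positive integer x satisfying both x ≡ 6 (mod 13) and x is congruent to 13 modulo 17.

149

Since 17·10 ≡ 1 (mod 13), take x = 13 + 17·((6−13)·10 mod 13) = 13 + 17·8 = 149.
Check: 149 mod 13 = 6, 149 mod 17 = 13.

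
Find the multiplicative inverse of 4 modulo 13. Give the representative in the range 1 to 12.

4·10 = 40 = 3·13 + 1, so 4⁻¹ ≡ 10 (mod 13).

10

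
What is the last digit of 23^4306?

9

The units digit of 23^n cycles with period 4: 3, 9, 7, 1, …
4306 leaves remainder 2 on division by 4, so 23^4306 ends in 9.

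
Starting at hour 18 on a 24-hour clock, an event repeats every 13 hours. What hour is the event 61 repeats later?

61·13 = 793.
Dividing 793 by 24 gives quotient 33 and remainder 1.
(18 + 1) mod 24 = 19.

19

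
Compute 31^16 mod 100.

81

Successive squares of 31 mod 100: 31^1≡31, 31^2≡61, 31^4≡21, 31^8≡41, 31^16≡81.
16 = 16, so 31^16 ≡ 81 ≡ 81 (mod 100).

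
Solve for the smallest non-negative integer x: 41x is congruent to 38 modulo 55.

The inverse of 41 mod 55 is 51 (since 41·51 = 2091 ≡ 1).
So x ≡ 51·38 = 1938 ≡ 13 (mod 55).
Check: 41·13 = 533 = 9·55 + 38.

13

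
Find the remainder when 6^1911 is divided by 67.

Successive squares of 6 mod 67: 6^1≡6, 6^2≡36, 6^4≡23, 6^8≡60, 6^16≡49, 6^32≡56, 6^64≡54, 6^128≡35, 6^256≡19, 6^512≡26, 6^1024≡6.
Since 1911 = 1 + 2 + 4 + 16 + 32 + 64 + 256 + 512 + 1024 in binary, 6^1911 ≡ 6·36·23·49·56·54·19·26·6 ≡ 9 (mod 67).

9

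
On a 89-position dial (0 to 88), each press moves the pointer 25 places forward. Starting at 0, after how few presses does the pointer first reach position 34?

69

The inverse of 25 mod 89 is 57 (since 25·57 = 1425 ≡ 1).
Multiplying both sides by 57: x ≡ 57·34 = 1938 ≡ 69 (mod 89).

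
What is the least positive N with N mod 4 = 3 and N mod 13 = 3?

3

x ≡ 3 (mod 4) gives x ∈ {3}.
The first of these with x mod 13 = 3 is 3.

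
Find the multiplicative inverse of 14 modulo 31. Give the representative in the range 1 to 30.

20

31 = 2·14 + 3
14 = 4·3 + 2
3 = 1·2 + 1
2 = 2·1 + 0
Back-substituting gives 14·20 ≡ 1 (mod 31).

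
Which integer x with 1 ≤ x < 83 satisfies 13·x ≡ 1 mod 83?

83 = 6·13 + 5
13 = 2·5 + 3
5 = 1·3 + 2
3 = 1·2 + 1
2 = 2·1 + 0
Back-substituting gives 13·32 ≡ 1 (mod 83).

32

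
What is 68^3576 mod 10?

6

Last digits of 8^n: 8, 4, 2, 6 (period 4).
3576 leaves remainder 0 on division by 4, so 68^3576 ends in 6.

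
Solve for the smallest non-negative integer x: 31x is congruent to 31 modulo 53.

1

31⁻¹ ≡ 12 (mod 53) because 31·12 = 372 = 7·53 + 1.
So x ≡ 12·31 = 372 ≡ 1 (mod 53).
Check: 31·1 = 31 = 0·53 + 31.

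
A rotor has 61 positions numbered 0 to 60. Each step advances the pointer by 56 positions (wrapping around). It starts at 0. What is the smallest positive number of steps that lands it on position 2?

24

The inverse of 56 mod 61 is 12 (since 56·12 = 672 ≡ 1).
Multiplying both sides by 12: x ≡ 12·2 = 24 ≡ 24 (mod 61).
Check: 56·24 = 1344 = 22·61 + 2.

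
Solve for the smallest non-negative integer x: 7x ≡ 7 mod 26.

The inverse of 7 mod 26 is 15 (since 7·15 = 105 ≡ 1).
So x ≡ 15·7 = 105 ≡ 1 (mod 26).

1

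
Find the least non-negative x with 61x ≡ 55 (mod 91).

The inverse of 61 mod 91 is 3 (since 61·3 = 183 ≡ 1).
So x ≡ 3·55 = 165 ≡ 74 (mod 91).

74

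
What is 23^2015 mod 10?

7

Last digits of 3^n: 3, 9, 7, 1 (period 4).
2015 leaves remainder 3 on division by 4, so 23^2015 ends in 7.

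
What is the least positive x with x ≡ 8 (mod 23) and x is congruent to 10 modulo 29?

445

x ≡ 8 (mod 23) gives x ∈ {8, 31, 54, 77, 100, 123, 146, 169, …}.
The first of these with x mod 29 = 10 is 445.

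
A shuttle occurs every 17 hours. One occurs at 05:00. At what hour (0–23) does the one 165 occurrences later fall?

165·17 = 2805.
Dividing 2805 by 24 gives quotient 116 and remainder 21.
(5 + 21) mod 24 = 2.

2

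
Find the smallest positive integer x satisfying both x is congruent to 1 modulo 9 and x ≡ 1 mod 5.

Since 5·2 ≡ 1 (mod 9), take x = 1 + 5·((1−1)·2 mod 9) = 1 + 5·0 = 1.
Check: 1 mod 9 = 1, 1 mod 5 = 1.

1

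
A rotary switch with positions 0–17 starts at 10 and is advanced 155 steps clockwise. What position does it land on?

3

155 − 8·18 = 11, so 155 ≡ 11 (mod 18).
(10 + 11) mod 18 = 3.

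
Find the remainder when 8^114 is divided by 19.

1

Successive squares of 8 mod 19: 8^1≡8, 8^2≡7, 8^4≡11, 8^8≡7, 8^16≡11, 8^32≡7, 8^64≡11.
114 = 2 + 16 + 32 + 64, so 8^114 ≡ 7·11·7·11 ≡ 1 (mod 19).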